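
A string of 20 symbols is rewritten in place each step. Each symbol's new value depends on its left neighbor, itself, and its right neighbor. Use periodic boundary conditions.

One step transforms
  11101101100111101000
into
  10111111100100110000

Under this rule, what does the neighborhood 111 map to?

At position 1 the neighborhood is 111; the next row has 0 there.

0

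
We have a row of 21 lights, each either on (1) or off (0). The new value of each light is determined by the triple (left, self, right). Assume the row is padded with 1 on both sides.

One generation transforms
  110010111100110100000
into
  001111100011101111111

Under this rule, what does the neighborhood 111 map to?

0

At position 0 the neighborhood is 111; the next row has 0 there.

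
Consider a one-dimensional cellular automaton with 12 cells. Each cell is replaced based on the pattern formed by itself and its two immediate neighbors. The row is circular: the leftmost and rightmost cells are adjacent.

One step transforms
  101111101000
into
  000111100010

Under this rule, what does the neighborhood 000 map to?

1

At position 10 the neighborhood is 000; the next row has 1 there.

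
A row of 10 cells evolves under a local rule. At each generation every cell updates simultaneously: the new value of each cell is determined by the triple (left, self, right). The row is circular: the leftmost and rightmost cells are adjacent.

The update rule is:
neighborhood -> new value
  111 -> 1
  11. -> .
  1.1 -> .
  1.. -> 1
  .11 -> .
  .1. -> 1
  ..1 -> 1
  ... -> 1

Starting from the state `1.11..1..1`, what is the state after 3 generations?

111...1...

....11111.
1111.111.1
111...1...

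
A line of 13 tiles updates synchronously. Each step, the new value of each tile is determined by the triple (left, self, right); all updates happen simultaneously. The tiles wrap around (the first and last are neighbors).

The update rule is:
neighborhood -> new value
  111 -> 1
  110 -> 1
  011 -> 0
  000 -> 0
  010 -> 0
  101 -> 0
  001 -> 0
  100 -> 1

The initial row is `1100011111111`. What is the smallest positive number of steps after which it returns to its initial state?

13

1110001111111
1111000111111
1111100011111
1111110001111
1111111000111
1111111100011
1111111110001
1111111111000
0111111111100
0011111111110
0001111111111
1000111111111
1100011111111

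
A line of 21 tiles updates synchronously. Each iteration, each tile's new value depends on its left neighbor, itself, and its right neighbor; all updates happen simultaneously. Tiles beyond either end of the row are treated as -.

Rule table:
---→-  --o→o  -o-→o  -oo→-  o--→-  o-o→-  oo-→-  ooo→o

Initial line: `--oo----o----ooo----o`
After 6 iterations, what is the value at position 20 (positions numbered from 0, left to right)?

-

-o-----oo---o-o----oo
oo----o----oo-o---o--
-----oo---o---o--oo--
----o----oo--oo-o----
---oo---o---o---o----
--o----oo--oo--oo----
position 20 holds -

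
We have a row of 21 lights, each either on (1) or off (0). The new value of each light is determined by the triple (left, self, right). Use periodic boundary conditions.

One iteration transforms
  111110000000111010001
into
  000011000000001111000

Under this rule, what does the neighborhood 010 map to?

1

At position 16 the neighborhood is 010; the next row has 1 there.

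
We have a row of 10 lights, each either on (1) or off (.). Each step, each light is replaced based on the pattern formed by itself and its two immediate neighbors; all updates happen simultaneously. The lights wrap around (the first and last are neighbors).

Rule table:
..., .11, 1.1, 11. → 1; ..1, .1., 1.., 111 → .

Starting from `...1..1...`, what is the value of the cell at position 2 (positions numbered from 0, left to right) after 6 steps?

.

step 1: 11......11
step 2: .1.1111.1.
step 3: ..11..11..
step 4: 1.11..11.1
step 5: 1111..1111
step 6: ...1..1...
position 2 holds .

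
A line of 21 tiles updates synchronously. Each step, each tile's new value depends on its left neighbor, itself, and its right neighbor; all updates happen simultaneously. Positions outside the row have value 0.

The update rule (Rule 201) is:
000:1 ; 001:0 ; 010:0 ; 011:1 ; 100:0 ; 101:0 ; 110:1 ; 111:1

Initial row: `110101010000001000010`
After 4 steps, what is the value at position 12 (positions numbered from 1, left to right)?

110000000111100011000
110111110111101011011
110111110111100011011
110111110111101011011
position 12 holds 1

1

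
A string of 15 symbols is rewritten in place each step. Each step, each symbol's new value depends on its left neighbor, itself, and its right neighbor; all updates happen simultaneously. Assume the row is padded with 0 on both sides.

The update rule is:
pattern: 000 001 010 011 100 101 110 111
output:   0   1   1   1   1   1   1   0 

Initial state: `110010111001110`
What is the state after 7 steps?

111111101111011
100000111001111
110001101111001
111011111001111
101110001111001
111011011001111
101111111111001

101111111111001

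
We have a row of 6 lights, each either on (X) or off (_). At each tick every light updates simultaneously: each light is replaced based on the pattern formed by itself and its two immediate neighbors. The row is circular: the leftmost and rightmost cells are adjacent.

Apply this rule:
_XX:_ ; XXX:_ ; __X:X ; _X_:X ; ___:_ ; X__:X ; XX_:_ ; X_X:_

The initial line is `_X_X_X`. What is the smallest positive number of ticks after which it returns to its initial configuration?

1

_X_X_X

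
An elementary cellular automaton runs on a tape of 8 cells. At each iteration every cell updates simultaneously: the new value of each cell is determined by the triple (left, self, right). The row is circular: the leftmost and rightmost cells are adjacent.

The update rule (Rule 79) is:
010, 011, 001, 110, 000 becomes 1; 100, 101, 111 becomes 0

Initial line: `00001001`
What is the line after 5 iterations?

01011011

01111011
01001011
01011011
01011011  (fixed point — unchanged through iteration 5)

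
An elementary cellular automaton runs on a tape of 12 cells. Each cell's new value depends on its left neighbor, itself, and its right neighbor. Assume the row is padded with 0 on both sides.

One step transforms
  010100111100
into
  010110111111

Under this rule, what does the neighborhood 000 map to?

1

At position 11 the neighborhood is 000; the next row has 1 there.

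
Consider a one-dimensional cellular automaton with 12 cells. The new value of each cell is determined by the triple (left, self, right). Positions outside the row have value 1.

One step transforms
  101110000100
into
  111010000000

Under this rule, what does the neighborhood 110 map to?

1

At position 0 the neighborhood is 110; the next row has 1 there.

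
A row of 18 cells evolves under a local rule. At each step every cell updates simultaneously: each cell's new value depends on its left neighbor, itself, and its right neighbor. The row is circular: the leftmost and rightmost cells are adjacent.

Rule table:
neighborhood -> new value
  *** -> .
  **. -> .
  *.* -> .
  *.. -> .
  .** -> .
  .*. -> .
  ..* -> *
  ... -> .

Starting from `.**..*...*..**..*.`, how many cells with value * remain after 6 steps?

5

*...*...*..*...*..
...*...*..*...*..*
..*...*..*...*..*.
.*...*..*...*..*..
*...*..*...*..*...
...*..*...*..*...*
count of *: 5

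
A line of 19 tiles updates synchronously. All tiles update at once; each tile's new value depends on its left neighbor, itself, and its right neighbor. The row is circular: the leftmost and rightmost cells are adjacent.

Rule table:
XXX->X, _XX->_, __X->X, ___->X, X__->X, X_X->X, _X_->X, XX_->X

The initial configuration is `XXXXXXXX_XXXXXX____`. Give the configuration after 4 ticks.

XXX_XXXXXXXX_XXXXXX

_XXXXXXXX_XXXXXXXXX
X_XXXXXXXX_XXXXXXXX
XX_XXXXXXXX_XXXXXXX
XXX_XXXXXXXX_XXXXXX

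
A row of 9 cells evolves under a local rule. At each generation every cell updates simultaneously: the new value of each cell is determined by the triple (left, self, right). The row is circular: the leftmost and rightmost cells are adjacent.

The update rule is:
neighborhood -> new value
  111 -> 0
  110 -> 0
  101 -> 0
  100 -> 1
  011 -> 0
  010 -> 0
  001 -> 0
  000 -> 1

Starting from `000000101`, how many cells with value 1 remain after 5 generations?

5

generation 1: 111110000
generation 2: 000001110
generation 3: 111100001
generation 4: 000011100
generation 5: 111000011
count of 1: 5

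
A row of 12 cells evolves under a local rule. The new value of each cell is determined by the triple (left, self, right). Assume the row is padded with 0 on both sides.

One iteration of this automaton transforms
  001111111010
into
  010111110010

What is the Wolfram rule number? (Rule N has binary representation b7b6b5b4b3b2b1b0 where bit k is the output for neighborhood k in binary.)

134

position 3: 111 → 1  (bit 7 = 1)
position 8: 110 → 0  (bit 6 = 0)
position 9: 101 → 0  (bit 5 = 0)
position 11: 100 → 0  (bit 4 = 0)
position 2: 011 → 0  (bit 3 = 0)
position 10: 010 → 1  (bit 2 = 1)
position 1: 001 → 1  (bit 1 = 1)
position 0: 000 → 0  (bit 0 = 0)
bits b7..b0 = 10000110 = 134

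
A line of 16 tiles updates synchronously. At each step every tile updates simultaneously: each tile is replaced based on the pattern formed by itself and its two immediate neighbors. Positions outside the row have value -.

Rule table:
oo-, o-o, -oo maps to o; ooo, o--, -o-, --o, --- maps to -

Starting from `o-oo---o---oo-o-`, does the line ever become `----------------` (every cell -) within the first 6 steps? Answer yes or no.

yes

-ooo-------ooo--
-o-o-------o-o--
--o---------o---
----------------
all cells are - at step 4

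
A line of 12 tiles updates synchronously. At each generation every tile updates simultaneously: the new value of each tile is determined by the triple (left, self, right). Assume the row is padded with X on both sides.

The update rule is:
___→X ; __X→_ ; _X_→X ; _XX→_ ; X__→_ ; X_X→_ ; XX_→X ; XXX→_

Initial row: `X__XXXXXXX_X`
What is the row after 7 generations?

X________X__
X_XXXXXX_X__
X______X_X__
X_XXXX_X_X__
X____X_X_X__
X_XX_X_X_X__
X__X_X_X_X__

X__X_X_X_X__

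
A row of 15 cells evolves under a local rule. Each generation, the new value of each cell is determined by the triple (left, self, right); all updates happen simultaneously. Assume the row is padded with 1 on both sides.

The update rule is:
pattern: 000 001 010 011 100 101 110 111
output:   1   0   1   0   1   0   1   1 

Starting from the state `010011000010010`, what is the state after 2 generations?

001100111001010

011001111011010
001100111001010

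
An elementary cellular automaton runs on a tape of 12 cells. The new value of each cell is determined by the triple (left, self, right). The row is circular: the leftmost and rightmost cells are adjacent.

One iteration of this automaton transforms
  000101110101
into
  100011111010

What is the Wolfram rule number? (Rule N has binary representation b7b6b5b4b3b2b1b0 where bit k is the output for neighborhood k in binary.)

248

position 6: 111 → 1  (bit 7 = 1)
position 7: 110 → 1  (bit 6 = 1)
position 4: 101 → 1  (bit 5 = 1)
position 0: 100 → 1  (bit 4 = 1)
position 5: 011 → 1  (bit 3 = 1)
position 3: 010 → 0  (bit 2 = 0)
position 2: 001 → 0  (bit 1 = 0)
position 1: 000 → 0  (bit 0 = 0)
bits b7..b0 = 11111000 = 248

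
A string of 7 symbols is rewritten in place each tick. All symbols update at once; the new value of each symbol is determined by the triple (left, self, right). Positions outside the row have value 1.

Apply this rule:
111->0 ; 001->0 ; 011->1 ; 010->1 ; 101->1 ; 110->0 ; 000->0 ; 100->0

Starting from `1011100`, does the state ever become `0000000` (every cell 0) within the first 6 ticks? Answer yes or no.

tick 1: 0110000
tick 2: 1100000
tick 3: 0000000
all cells are 0 at tick 3

yes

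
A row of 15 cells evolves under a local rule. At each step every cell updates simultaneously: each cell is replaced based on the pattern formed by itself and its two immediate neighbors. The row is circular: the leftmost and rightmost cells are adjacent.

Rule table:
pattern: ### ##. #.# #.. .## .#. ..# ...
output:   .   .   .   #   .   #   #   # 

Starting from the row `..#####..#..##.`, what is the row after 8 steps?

..#####.....##.

step 1: ##.....#####..#
step 2: ..#####.....##.
step 3: ##.....#####..#  (repeats step 1; period 2)
step 8: ..#####.....##.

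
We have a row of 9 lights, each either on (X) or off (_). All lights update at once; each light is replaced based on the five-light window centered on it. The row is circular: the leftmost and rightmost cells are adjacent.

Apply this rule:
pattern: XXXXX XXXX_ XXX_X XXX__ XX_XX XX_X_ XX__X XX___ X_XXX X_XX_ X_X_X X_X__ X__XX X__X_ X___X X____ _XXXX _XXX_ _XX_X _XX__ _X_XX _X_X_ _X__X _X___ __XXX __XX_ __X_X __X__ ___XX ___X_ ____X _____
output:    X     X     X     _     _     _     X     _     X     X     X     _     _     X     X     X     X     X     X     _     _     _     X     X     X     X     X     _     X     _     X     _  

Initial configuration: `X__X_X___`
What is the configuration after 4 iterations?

_XX_X_X_X

_XXX__XX_
_XX_X_X_X
_XX_X_X_X  (fixed point — unchanged through iteration 4)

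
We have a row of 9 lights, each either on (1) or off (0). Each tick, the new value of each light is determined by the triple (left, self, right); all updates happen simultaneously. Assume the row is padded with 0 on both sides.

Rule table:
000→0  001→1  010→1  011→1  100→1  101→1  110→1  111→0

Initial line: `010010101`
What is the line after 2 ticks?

111111111
100000001

100000001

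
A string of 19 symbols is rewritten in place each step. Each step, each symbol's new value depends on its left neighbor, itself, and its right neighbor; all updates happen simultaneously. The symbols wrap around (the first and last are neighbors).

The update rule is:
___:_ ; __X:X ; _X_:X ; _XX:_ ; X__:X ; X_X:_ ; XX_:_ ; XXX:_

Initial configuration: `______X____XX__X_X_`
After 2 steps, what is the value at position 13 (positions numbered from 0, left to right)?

_____XXX__X__XXX_XX
X___X___XXXXX______
position 13 holds _

_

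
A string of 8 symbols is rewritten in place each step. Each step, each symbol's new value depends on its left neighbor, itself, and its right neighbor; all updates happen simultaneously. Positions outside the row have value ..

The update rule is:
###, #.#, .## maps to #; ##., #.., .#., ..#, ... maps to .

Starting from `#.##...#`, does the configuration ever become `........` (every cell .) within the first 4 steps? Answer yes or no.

.##.....
.#......
........
all cells are . at step 3

yes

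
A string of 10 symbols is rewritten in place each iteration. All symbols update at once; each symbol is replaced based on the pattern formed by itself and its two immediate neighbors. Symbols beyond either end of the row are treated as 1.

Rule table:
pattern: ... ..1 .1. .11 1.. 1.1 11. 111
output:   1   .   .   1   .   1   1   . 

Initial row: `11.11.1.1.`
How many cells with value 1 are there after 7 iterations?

6

.11111.1.1
11...11.11
.1.1.1111.
1.1.11..11
11.111..1.
.111.1...1
11.11..1.1
count of 1: 6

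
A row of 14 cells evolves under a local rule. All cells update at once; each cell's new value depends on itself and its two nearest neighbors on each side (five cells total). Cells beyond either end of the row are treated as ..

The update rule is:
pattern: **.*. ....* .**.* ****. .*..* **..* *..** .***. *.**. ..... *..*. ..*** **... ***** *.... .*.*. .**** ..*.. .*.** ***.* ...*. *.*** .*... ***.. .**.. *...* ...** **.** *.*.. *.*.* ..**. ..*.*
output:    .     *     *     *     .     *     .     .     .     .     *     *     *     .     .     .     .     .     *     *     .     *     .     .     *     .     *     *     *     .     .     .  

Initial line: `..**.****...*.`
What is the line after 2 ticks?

.***.*...*....

**.***.*.*....
.***.*...*....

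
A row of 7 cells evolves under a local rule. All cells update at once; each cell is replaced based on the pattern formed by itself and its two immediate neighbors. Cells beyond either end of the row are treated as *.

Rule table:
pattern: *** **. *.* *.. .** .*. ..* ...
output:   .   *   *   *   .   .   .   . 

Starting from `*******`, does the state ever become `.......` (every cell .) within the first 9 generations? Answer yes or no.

yes

.......
all cells are . at generation 1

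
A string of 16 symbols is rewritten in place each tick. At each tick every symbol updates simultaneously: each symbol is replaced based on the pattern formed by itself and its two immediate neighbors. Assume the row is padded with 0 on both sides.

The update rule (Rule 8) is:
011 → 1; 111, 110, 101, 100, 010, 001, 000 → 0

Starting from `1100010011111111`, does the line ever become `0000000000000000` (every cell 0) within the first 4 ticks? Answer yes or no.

yes

tick 1: 1000000010000000
tick 2: 0000000000000000
all cells are 0 at tick 2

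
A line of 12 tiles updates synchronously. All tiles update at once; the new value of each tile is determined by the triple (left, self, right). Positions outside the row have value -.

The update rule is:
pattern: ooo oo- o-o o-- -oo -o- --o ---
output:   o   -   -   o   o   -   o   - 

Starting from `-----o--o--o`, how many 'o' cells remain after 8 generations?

3

----o-oo-oo-
---o--o--o-o
--o-oo-oo---
-o--o--o-o--
o-oo-oo---o-
--o--o-o-o-o
-o-oo-------
o--o-o------
count of o: 3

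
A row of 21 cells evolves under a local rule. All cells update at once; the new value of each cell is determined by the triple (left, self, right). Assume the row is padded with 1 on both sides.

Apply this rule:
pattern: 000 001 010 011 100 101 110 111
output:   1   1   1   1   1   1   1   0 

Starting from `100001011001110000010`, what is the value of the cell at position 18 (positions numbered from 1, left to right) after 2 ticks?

0

111111111111011111111
000000000001110000000
position 18 holds 0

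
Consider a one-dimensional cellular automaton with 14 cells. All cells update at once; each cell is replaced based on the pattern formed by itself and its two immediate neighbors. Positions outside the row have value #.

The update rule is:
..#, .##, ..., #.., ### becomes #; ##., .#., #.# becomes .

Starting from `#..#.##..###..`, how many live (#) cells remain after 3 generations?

.##..#.####.##
.#.##..###..##
...#.####.####
count of #: 9

9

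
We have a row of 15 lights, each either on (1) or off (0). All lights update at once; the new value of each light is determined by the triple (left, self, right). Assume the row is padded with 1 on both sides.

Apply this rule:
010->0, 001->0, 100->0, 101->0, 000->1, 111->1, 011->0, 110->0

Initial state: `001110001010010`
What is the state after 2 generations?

010000001111110

generation 1: 000100100000000
generation 2: 010000001111110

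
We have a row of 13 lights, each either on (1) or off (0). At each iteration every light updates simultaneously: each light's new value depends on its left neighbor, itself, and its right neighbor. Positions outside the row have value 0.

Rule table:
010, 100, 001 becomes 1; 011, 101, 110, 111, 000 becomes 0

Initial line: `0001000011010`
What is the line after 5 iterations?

0011100100011
0100011110100
1110100000110
0000110001001
0001001011111

0001001011111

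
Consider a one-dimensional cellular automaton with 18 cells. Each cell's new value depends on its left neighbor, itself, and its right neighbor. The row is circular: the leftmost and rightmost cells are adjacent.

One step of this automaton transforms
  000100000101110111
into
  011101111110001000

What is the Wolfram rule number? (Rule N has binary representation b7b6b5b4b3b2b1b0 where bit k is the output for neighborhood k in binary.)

position 12: 111 → 0  (bit 7 = 0)
position 13: 110 → 0  (bit 6 = 0)
position 10: 101 → 1  (bit 5 = 1)
position 0: 100 → 0  (bit 4 = 0)
position 11: 011 → 0  (bit 3 = 0)
position 3: 010 → 1  (bit 2 = 1)
position 2: 001 → 1  (bit 1 = 1)
position 1: 000 → 1  (bit 0 = 1)
bits b7..b0 = 00100111 = 39

39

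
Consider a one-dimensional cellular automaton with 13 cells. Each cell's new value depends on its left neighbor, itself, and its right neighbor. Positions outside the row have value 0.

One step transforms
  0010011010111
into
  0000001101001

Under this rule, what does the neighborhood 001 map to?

0

At position 1 the neighborhood is 001; the next row has 0 there.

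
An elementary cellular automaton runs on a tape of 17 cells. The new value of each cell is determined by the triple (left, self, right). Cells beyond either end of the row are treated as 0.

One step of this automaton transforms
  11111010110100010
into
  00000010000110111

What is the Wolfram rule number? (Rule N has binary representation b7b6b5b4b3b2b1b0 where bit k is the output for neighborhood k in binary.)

22

position 1: 111 → 0  (bit 7 = 0)
position 4: 110 → 0  (bit 6 = 0)
position 5: 101 → 0  (bit 5 = 0)
position 12: 100 → 1  (bit 4 = 1)
position 0: 011 → 0  (bit 3 = 0)
position 6: 010 → 1  (bit 2 = 1)
position 14: 001 → 1  (bit 1 = 1)
position 13: 000 → 0  (bit 0 = 0)
bits b7..b0 = 00010110 = 22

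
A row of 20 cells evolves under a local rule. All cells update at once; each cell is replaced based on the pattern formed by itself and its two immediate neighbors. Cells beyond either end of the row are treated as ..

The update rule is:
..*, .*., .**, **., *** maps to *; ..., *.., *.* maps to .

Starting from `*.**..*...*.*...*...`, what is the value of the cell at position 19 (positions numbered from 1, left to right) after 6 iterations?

.

*.**.**..**.*..**...
*.**.**.***.*.***...
*.**.**.***.*.***...  (fixed point — unchanged through iteration 6)
position 19 holds .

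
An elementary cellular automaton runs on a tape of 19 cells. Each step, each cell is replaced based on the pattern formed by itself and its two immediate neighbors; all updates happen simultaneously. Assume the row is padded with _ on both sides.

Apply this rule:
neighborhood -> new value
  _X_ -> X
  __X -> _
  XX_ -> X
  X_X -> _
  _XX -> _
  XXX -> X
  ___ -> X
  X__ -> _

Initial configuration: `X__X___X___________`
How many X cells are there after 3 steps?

12

X__X_X_X_XXXXXXXXXX
X__X_X_X__XXXXXXXXX
X__X_X_X___XXXXXXXX
count of X: 12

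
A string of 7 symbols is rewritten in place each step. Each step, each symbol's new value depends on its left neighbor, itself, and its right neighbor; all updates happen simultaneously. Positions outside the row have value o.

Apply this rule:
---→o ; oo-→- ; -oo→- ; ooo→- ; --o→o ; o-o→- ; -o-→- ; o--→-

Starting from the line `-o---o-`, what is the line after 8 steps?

-ooooo-

---oo--
-oo---o
----oo-
-ooo---
-----oo
-oooo--
------o
-ooooo-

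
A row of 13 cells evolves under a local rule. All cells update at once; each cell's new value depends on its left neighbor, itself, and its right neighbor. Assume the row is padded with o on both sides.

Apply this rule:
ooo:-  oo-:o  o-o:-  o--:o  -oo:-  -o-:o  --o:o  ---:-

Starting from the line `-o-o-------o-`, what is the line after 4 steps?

-o-oo-----oo-
-o--oo---o-o-
-ooo-oo-oo-o-
---o--o--o-o-

---o--o--o-o-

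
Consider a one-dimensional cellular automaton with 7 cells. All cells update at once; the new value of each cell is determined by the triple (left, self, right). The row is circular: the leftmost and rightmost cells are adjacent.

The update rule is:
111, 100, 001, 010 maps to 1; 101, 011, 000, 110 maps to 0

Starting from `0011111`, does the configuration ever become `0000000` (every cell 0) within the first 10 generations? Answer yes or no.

1101110
0000100
0001110
0010101
1110101
1100100
0011111  (repeats generation 0; period 7)
generation 10: 0001110
generation 10 is 0001110, still not uniform 0

no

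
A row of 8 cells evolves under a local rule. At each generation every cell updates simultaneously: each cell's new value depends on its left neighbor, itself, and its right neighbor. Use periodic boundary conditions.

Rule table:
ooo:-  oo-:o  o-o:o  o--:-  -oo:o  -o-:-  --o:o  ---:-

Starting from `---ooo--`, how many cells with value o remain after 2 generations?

--oo-o--
-oooo---
count of o: 4

4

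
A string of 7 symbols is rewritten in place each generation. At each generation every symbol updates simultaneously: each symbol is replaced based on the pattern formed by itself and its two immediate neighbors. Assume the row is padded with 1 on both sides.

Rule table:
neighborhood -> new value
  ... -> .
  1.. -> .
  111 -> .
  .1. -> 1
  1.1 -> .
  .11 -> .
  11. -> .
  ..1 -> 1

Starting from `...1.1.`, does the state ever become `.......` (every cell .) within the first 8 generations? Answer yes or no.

..11.1.
.1...1.
.1..11.
.1.1...
.1.1..1
.1.1.1.
.1.1.1.  (fixed point — unchanged through generation 8)
generation 8 is .1.1.1., still not uniform .

no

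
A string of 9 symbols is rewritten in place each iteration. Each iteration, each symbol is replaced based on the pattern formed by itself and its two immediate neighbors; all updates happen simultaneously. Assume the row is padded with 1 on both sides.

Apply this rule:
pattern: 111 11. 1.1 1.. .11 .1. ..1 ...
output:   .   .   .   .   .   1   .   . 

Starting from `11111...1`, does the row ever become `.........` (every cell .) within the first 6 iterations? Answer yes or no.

iteration 1: .........
all cells are . at iteration 1

yes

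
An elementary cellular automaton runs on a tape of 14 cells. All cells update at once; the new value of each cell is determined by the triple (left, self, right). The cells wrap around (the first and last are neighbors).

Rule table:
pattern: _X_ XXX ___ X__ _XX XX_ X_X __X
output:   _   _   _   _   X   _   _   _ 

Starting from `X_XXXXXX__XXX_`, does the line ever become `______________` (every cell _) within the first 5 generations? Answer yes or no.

__X_______X___
______________
all cells are _ at generation 2

yes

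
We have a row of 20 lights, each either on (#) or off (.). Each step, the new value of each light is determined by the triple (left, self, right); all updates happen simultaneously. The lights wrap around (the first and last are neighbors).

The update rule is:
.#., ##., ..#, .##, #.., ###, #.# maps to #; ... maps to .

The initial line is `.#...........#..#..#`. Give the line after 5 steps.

###.........########
####.......#########
#####.....##########
######...###########
#######.############

#######.############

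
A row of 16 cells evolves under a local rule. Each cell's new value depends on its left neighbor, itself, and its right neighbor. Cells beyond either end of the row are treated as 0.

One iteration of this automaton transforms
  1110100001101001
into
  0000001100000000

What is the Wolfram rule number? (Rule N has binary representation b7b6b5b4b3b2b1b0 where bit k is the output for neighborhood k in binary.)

1

position 1: 111 → 0  (bit 7 = 0)
position 2: 110 → 0  (bit 6 = 0)
position 3: 101 → 0  (bit 5 = 0)
position 5: 100 → 0  (bit 4 = 0)
position 0: 011 → 0  (bit 3 = 0)
position 4: 010 → 0  (bit 2 = 0)
position 8: 001 → 0  (bit 1 = 0)
position 6: 000 → 1  (bit 0 = 1)
bits b7..b0 = 00000001 = 1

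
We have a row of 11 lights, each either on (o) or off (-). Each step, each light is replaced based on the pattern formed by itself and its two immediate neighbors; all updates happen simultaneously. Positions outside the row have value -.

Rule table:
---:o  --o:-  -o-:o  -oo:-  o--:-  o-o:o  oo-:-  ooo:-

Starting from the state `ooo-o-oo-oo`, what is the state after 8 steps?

step 1: ---ooo--o--
step 2: oo------o-o
step 3: ---oooo-ooo
step 4: oo-----o---
step 5: ---ooo-o-oo
step 6: oo----ooo--
step 7: ---oo-----o
step 8: oo----ooo-o

oo----ooo-o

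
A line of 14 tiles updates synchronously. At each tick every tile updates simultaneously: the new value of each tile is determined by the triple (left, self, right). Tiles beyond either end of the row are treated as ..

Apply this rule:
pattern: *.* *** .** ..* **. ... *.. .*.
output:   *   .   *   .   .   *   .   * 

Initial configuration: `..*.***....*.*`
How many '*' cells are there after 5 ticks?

tick 1: *.***...**.***
tick 2: ***...*.*.**..
tick 3: *...*.*****..*
tick 4: *.*.***......*
tick 5: *****...****.*
count of *: 10

10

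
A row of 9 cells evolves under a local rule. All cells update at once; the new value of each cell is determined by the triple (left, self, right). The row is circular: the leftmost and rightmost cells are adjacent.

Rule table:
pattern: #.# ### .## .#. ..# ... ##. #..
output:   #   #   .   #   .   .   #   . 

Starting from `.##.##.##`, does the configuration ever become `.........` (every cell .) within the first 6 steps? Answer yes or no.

#.##.##.#
##.##.##.
.##.##.##  (repeats step 0; period 3)
step 6: .##.##.##
step 6 is .##.##.##, still not uniform .

no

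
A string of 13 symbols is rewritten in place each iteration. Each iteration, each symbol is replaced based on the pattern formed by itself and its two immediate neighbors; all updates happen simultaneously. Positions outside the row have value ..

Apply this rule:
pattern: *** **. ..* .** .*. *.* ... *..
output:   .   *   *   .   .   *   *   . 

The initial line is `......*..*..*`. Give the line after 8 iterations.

******..*..*.
.....*.*..*..
*****.*..*..*
....**..*..*.
****.*.*..*..
...**.*..*..*
***.**..*..*.
..**.*.*..*..

..**.*.*..*..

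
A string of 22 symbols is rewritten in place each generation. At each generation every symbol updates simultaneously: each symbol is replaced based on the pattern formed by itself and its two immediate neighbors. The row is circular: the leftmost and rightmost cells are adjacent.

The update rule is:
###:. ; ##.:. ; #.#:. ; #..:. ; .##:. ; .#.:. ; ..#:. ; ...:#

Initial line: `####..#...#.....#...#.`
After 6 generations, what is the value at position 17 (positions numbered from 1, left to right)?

#

generation 1: ........#...###...#...
generation 2: #######...#.....#...##
generation 3: ........#...###...#...  (repeats generation 1; period 2)
generation 6: #######...#.....#...##
position 17 holds #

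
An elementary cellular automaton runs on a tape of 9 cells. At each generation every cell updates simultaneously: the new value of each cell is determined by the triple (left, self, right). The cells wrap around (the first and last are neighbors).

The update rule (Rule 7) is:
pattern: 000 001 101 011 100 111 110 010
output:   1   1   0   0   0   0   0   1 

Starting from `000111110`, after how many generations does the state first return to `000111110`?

18

generation 1: 111000000
generation 2: 000011111
generation 3: 011100000
generation 4: 100001111
generation 5: 001110000
generation 6: 110000111
generation 7: 000111000
generation 8: 111000011
generation 9: 000011100
generation 10: 111100001
generation 11: 000001110
generation 12: 111110000
generation 13: 000000111
generation 14: 011111000
generation 15: 100000011
generation 16: 001111100
generation 17: 110000001
generation 18: 000111110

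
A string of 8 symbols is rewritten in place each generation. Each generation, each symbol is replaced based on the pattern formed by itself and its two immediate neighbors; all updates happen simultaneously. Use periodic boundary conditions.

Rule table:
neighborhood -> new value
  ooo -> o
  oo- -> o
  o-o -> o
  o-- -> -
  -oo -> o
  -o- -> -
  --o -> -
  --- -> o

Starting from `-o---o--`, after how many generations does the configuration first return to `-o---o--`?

---o---o
-o---o--

2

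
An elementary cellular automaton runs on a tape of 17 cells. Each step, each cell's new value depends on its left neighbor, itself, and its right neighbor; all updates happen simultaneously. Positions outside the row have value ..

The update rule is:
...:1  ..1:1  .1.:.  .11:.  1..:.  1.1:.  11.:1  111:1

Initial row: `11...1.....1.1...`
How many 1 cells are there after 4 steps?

.1.11..1111....11
1...1.1.111.111.1
..11.....11..11..
11.1.1111.1.1.1.1
count of 1: 11

11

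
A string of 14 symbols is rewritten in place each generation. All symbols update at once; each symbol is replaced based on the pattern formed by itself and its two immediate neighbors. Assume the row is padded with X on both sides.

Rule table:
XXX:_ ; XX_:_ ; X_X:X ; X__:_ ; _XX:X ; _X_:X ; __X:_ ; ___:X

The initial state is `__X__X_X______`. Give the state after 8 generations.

__X__X__X__X__

generation 1: __X__XXX_XXXX_
generation 2: __X__X__XX___X
generation 3: __X__X__X__X_X
generation 4: __X__X__X__XXX
generation 5: __X__X__X__X__
generation 6: __X__X__X__X__  (fixed point — unchanged through generation 8)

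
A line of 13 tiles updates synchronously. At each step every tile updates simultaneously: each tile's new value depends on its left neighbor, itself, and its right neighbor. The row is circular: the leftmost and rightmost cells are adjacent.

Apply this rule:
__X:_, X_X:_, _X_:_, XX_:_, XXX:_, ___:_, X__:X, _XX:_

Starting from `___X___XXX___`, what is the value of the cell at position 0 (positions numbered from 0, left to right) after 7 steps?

____X_____X__
_____X_____X_
______X_____X
X______X_____
_X______X____
__X______X___
___X______X__
position 0 holds _

_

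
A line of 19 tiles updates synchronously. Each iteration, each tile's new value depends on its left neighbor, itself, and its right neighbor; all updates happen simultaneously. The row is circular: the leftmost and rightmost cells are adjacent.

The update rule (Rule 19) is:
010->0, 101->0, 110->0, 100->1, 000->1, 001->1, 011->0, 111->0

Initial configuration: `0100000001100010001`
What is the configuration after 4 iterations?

1100000001100000001

0011111110011101110
1100000001100000001
0011111110011111110
1100000001100000001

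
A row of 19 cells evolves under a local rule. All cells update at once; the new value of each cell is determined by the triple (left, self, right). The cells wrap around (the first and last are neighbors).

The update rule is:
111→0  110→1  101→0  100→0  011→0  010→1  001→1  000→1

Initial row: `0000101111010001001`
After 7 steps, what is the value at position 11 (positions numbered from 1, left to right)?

step 1: 0111100001010111011
step 2: 0000101111010001001  (repeats step 0; period 2)
step 7: 0111100001010111011
position 11 holds 0

0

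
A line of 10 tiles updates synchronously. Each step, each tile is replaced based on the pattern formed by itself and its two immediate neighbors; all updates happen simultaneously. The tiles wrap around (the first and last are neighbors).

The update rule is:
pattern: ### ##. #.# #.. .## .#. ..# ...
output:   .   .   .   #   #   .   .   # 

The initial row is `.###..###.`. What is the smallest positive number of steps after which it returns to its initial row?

.#..#.#..#
..#....#..
#..###..##
.#.#..#.#.
....#....#
###..###..
#..#.#..#.
.#....#...
..###..###
#.#..#.#..
...#....#.
##..###..#
..#.#..#.#
#....#....
.###..###.

15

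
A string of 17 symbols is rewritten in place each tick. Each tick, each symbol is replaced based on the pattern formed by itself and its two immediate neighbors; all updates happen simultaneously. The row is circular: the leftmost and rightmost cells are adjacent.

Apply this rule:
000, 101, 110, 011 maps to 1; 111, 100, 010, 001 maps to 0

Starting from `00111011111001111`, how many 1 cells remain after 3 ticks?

13

00101110001001001
00011010100000000
11011101001111111
count of 1: 13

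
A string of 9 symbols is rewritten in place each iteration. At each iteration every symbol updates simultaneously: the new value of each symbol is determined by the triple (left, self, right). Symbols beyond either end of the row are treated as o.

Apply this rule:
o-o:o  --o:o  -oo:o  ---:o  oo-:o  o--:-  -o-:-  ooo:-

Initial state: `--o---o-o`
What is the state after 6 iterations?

-ooo-ooo-

iteration 1: -o--oo-oo
iteration 2: o--ooooo-
iteration 3: o-oo---oo
iteration 4: oooo-ooo-
iteration 5: ---ooo-oo
iteration 6: -ooo-ooo-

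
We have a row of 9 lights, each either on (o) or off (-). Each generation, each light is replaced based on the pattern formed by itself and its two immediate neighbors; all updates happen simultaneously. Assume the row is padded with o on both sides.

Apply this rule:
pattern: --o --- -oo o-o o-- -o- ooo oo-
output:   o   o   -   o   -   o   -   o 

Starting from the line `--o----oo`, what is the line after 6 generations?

o-ooooo-o

-oo-ooo--
o-oo--o-o
oo-o-ooo-
-oooo--oo
o---o-o--
o-ooooo-o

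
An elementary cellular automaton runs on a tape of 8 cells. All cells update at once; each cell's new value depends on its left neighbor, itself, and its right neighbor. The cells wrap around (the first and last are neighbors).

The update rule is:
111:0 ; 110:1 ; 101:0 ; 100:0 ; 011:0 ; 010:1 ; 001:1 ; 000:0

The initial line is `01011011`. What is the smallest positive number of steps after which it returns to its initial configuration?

01001001
01011011

2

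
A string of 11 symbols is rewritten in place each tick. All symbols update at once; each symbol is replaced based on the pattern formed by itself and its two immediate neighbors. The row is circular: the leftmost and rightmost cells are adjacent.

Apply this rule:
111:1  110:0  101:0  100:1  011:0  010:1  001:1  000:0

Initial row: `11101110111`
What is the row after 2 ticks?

10101110101

tick 1: 11000100011
tick 2: 10101110101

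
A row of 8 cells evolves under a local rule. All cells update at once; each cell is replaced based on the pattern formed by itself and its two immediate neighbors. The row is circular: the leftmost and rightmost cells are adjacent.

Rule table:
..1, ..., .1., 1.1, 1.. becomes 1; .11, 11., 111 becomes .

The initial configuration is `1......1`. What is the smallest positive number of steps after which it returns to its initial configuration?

2

.111111.
1......1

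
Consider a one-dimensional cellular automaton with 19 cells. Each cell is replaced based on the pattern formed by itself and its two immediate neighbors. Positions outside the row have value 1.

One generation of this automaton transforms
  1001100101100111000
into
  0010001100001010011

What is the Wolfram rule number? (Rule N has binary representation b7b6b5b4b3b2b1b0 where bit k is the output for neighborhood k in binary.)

position 14: 111 → 1  (bit 7 = 1)
position 0: 110 → 0  (bit 6 = 0)
position 8: 101 → 0  (bit 5 = 0)
position 1: 100 → 0  (bit 4 = 0)
position 3: 011 → 0  (bit 3 = 0)
position 7: 010 → 1  (bit 2 = 1)
position 2: 001 → 1  (bit 1 = 1)
position 17: 000 → 1  (bit 0 = 1)
bits b7..b0 = 10000111 = 135

135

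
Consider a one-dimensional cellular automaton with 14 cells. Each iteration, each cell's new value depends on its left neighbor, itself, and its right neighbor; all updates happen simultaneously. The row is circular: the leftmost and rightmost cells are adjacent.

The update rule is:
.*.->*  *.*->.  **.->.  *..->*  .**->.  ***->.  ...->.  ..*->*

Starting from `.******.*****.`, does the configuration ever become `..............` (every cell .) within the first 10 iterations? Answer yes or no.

yes

*............*
.*..........*.
***........***
...*......*...
..***....***..
.*...*..*...*.
***.******.***
..............
all cells are . at iteration 8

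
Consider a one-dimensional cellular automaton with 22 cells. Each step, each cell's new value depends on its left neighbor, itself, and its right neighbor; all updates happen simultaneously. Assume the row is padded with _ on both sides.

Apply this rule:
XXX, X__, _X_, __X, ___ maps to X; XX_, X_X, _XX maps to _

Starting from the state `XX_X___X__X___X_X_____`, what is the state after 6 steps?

___XXXXXXXXXXXX_XXXXXX
XXX_XXXXXXXXXX___XXXX_
_X___XXXXXXXX_XXX_XX_X
XXXXX_XXXXXX___X_____X
_XXX___XXXX_XXXXXXXXXX
X_X_XXX_XX___XXXXXXXX_

X_X_XXX_XX___XXXXXXXX_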